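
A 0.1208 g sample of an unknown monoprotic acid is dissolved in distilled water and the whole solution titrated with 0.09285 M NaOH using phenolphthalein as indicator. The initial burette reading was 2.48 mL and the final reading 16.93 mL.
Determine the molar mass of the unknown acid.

90.04 g/mol

n(NaOH) = 0.01445 L × 0.09285 mol/L = 1.342 × 10^-3 mol
n(HA) = 1.342 × 10^-3 mol (1:1 ratio)
M = m / n = 0.1208 g / 1.342 × 10^-3 mol = 90.04 g/mol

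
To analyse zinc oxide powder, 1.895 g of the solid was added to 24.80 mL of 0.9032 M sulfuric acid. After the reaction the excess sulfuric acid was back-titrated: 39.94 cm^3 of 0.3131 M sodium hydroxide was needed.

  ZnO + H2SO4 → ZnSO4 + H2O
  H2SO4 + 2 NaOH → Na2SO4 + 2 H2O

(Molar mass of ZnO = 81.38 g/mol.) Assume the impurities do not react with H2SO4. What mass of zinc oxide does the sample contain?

1.314 g

n(H2SO4) added = 0.02480 × 0.9032 = 0.02240 mol
n(NaOH) used in back-titration = 0.03994 × 0.3131 = 0.01251 mol
From the 1:2 ratio, n(H2SO4) left over = 1/2 × 0.01251 = 6.253 × 10^-3 mol
n(H2SO4) consumed by analyte = 0.02240 − 6.253 × 10^-3 = 0.01615 mol
n(ZnO) = 0.01615 mol (1:1 ratio)
mass of ZnO = 0.01615 × 81.38 = 1.314 g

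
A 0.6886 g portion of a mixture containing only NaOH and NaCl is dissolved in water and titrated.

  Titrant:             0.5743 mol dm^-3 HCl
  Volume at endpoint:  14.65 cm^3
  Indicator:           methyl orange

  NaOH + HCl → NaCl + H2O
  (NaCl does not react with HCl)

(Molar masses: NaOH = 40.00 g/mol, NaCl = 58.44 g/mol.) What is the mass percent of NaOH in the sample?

n(HCl) = 0.01465 × 0.5743 = 8.413 × 10^-3 mol
Let x = n(NaOH), y = n(NaCl).
Titrant: 1x = 8.413 × 10^-3;  mass: 40.00x + 58.44y = 0.6886
Solving, x = 8.413 × 10^-3 mol, y = 6.024 × 10^-3 mol
mass of NaOH = 8.413 × 10^-3 × 40.00 = 0.3365 g
% NaOH = 0.3365 / 0.6886 × 100 = 48.87 %

48.87 %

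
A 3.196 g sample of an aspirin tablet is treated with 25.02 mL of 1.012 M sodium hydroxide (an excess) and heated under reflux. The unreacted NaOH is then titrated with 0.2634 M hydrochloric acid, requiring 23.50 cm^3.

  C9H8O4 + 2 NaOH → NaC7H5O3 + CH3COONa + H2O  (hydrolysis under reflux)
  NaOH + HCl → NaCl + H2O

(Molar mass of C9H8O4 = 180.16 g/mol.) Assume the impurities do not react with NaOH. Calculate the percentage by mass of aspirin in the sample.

53.92 %

n(NaOH) added = 0.02502 × 1.012 = 0.02532 mol
n(HCl) used in back-titration = 0.02350 × 0.2634 = 6.190 × 10^-3 mol
n(NaOH) left over = 6.190 × 10^-3 mol (1:1 ratio)
n(NaOH) consumed by analyte = 0.02532 − 6.190 × 10^-3 = 0.01913 mol
From the 1:2 ratio, n(C9H8O4) = 1/2 × 0.01913 = 9.565 × 10^-3 mol
mass of C9H8O4 = 9.565 × 10^-3 × 180.16 = 1.723 g
% C9H8O4 = 1.723 / 3.196 × 100 = 53.92 %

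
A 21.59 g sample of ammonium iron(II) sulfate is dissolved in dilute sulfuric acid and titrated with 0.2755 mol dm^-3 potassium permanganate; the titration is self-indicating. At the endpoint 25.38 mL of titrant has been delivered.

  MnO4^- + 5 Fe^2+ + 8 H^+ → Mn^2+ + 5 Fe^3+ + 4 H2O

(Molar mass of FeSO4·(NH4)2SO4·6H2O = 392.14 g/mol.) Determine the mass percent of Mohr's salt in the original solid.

63.50 %

n(KMnO4) = 0.02538 L × 0.2755 mol/L = 6.992 × 10^-3 mol
From the 5:1 ratio, n(FeSO4·(NH4)2SO4·6H2O) = 5/1 × 6.992 × 10^-3 = 0.03496 mol
mass of FeSO4·(NH4)2SO4·6H2O = 0.03496 × 392.14 g/mol = 13.71 g
% FeSO4·(NH4)2SO4·6H2O = 13.71 / 21.59 × 100 = 63.50 %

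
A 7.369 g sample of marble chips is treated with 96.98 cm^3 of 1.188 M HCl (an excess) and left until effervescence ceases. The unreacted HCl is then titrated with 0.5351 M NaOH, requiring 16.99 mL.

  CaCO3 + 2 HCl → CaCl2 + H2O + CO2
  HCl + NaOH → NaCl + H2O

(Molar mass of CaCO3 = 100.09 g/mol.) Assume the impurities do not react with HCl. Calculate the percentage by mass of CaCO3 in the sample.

72.07 %

n(HCl) added = 0.09698 × 1.188 = 0.1152 mol
n(NaOH) used in back-titration = 0.01699 × 0.5351 = 9.091 × 10^-3 mol
n(HCl) left over = 9.091 × 10^-3 mol (1:1 ratio)
n(HCl) consumed by analyte = 0.1152 − 9.091 × 10^-3 = 0.1061 mol
From the 1:2 ratio, n(CaCO3) = 1/2 × 0.1061 = 0.05306 mol
mass of CaCO3 = 0.05306 × 100.09 = 5.311 g
% CaCO3 = 5.311 / 7.369 × 100 = 72.07 %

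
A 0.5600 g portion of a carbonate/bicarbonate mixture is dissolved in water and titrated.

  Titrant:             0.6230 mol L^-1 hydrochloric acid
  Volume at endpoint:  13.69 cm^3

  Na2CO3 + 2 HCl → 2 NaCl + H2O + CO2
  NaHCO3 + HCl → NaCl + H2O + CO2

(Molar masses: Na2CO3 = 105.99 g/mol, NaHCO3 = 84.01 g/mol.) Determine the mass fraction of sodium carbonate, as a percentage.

n(HCl) = 0.01369 × 0.6230 = 8.529 × 10^-3 mol
Let x = n(Na2CO3), y = n(NaHCO3).
Titrant: 2x + 1y = 8.529 × 10^-3;  mass: 105.99x + 84.01y = 0.5600
Solving, x = 2.523 × 10^-3 mol, y = 3.483 × 10^-3 mol
mass of Na2CO3 = 2.523 × 10^-3 × 105.99 = 0.2674 g
% Na2CO3 = 0.2674 / 0.5600 × 100 = 47.75 %

47.75 %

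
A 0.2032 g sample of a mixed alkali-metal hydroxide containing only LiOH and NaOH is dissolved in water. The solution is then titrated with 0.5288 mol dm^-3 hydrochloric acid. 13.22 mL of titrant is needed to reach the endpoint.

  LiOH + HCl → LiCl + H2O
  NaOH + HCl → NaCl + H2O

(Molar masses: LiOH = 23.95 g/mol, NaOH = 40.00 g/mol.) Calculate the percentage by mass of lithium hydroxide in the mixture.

n(HCl) = 0.01322 × 0.5288 = 6.991 × 10^-3 mol
Let x = n(LiOH), y = n(NaOH).
Titrant: 1x + 1y = 6.991 × 10^-3;  mass: 23.95x + 40.00y = 0.2032
Solving, x = 4.762 × 10^-3 mol, y = 2.229 × 10^-3 mol
mass of LiOH = 4.762 × 10^-3 × 23.95 = 0.1140 g
% LiOH = 0.1140 / 0.2032 × 100 = 56.13 %

56.13 %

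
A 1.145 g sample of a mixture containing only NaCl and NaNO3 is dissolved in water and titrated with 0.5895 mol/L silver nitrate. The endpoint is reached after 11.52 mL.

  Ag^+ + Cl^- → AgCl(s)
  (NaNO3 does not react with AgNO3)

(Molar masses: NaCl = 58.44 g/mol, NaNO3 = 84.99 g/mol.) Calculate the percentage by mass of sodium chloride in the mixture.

34.66 %

n(AgNO3) = 0.01152 × 0.5895 = 6.791 × 10^-3 mol
Let x = n(NaCl), y = n(NaNO3).
Titrant: 1x = 6.791 × 10^-3;  mass: 58.44x + 84.99y = 1.145
Solving, x = 6.791 × 10^-3 mol, y = 8.803 × 10^-3 mol
mass of NaCl = 6.791 × 10^-3 × 58.44 = 0.3969 g
% NaCl = 0.3969 / 1.145 × 100 = 34.66 %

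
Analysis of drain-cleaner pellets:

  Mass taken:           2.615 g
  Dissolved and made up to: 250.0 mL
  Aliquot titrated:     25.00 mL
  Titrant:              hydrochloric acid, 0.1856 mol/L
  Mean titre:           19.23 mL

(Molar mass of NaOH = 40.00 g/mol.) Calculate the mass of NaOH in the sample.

1.428 g

NaOH + HCl → NaCl + H2O
n(HCl) per titration = 0.01923 × 0.1856 = 3.569 × 10^-3 mol
n(NaOH) in each aliquot = 3.569 × 10^-3 mol (1:1 ratio)
n(NaOH) in the whole flask = 3.569 × 10^-3 × 250.0/25.00 = 0.03569 mol
mass of NaOH = 0.03569 × 40.00 = 1.428 g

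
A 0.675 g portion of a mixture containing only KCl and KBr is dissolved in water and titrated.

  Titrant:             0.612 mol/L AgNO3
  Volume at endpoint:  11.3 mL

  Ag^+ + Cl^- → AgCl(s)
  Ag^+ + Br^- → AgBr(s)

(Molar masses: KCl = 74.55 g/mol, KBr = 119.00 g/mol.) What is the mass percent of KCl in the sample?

36.8 %

n(AgNO3) = 0.0113 × 0.612 = 6.92 × 10^-3 mol
Let x = n(KCl), y = n(KBr).
Titrant: 1x + 1y = 6.92 × 10^-3;  mass: 74.55x + 119.00y = 0.675
Solving, x = 3.33 × 10^-3 mol, y = 3.59 × 10^-3 mol
mass of KCl = 3.33 × 10^-3 × 74.55 = 0.248 g
% KCl = 0.248 / 0.675 × 100 = 36.8 %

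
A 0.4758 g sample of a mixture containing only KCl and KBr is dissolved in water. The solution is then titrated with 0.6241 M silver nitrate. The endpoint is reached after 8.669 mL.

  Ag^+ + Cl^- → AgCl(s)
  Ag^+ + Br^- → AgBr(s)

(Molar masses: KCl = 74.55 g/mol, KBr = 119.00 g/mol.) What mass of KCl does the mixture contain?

0.2818 g

n(AgNO3) = 0.008669 × 0.6241 = 5.410 × 10^-3 mol
Let x = n(KCl), y = n(KBr).
Titrant: 1x + 1y = 5.410 × 10^-3;  mass: 74.55x + 119.00y = 0.4758
Solving, x = 3.780 × 10^-3 mol, y = 1.630 × 10^-3 mol
mass of KCl = 3.780 × 10^-3 × 74.55 = 0.2818 g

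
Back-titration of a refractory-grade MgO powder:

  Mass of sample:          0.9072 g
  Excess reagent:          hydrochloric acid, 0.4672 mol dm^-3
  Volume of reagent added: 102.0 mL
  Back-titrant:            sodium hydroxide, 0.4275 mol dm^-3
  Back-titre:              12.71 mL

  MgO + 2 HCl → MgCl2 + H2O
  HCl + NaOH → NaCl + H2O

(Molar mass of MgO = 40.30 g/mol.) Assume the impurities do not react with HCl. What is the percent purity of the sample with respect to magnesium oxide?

n(HCl) added = 0.1020 × 0.4672 = 0.04765 mol
n(NaOH) used in back-titration = 0.01271 × 0.4275 = 5.434 × 10^-3 mol
n(HCl) left over = 5.434 × 10^-3 mol (1:1 ratio)
n(HCl) consumed by analyte = 0.04765 − 5.434 × 10^-3 = 0.04222 mol
From the 1:2 ratio, n(MgO) = 1/2 × 0.04222 = 0.02111 mol
mass of MgO = 0.02111 × 40.30 = 0.8508 g
% MgO = 0.8508 / 0.9072 × 100 = 93.78 %

93.78 %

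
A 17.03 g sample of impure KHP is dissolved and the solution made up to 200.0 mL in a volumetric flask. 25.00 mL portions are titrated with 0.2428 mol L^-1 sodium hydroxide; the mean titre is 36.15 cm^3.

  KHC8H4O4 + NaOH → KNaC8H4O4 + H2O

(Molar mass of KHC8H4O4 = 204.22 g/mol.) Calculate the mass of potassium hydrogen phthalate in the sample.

14.34 g

n(NaOH) per titration = 0.03615 × 0.2428 = 8.777 × 10^-3 mol
n(KHC8H4O4) in each aliquot = 8.777 × 10^-3 mol (1:1 ratio)
n(KHC8H4O4) in the whole flask = 8.777 × 10^-3 × 200.0/25.00 = 0.07022 mol
mass of KHC8H4O4 = 0.07022 × 204.22 = 14.34 g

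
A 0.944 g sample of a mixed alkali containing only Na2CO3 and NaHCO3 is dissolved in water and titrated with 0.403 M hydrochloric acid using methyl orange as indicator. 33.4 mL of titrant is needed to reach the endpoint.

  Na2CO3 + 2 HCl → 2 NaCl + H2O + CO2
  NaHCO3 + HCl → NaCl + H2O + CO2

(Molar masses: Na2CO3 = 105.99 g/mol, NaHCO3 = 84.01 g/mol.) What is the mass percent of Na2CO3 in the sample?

n(HCl) = 0.0334 × 0.403 = 0.0135 mol
Let x = n(Na2CO3), y = n(NaHCO3).
Titrant: 2x + 1y = 0.0135;  mass: 105.99x + 84.01y = 0.944
Solving, x = 3.01 × 10^-3 mol, y = 7.44 × 10^-3 mol
mass of Na2CO3 = 3.01 × 10^-3 × 105.99 = 0.319 g
% Na2CO3 = 0.319 / 0.944 × 100 = 33.8 %

33.8 %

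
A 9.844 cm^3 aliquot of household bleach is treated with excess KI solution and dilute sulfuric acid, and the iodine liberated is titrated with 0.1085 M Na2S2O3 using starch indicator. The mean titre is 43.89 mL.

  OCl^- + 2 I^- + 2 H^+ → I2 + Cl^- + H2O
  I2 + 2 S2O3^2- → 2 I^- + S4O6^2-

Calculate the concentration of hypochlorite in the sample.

n(S2O3^2-) = 0.04389 × 0.1085 = 4.762 × 10^-3 mol
n(I2) = n(S2O3^2-)/2 = 2.381 × 10^-3 mol
n(OCl^-) in the aliquot = 2.381 × 10^-3 mol (1:1 ratio)
[OCl^-] = 2.381 × 10^-3 / 0.009844 = 0.2419 mol/L

0.2419 M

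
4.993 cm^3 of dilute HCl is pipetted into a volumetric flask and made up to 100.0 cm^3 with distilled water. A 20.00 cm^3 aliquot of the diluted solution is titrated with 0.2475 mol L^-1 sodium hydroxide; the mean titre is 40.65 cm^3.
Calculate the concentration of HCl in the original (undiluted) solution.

HCl + NaOH → NaCl + H2O
n(NaOH) = 0.04065 × 0.2475 = 0.01006 mol
n(HCl) in the aliquot = 0.01006 mol (1:1 ratio)
[HCl]_dilute = 0.01006 / 0.02000 = 0.5030 mol/L
Dilution factor = 100.0 / 4.993 = 20.03
[HCl]_stock = 0.5030 × 20.03 = 10.07 mol/L

10.07 mol/L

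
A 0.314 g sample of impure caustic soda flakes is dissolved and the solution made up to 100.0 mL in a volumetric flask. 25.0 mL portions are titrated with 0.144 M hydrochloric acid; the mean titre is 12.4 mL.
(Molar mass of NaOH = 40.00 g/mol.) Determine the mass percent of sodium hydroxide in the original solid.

91.0 %

NaOH + HCl → NaCl + H2O
n(HCl) per titration = 0.0124 × 0.144 = 1.79 × 10^-3 mol
n(NaOH) in each aliquot = 1.79 × 10^-3 mol (1:1 ratio)
n(NaOH) in the whole flask = 1.79 × 10^-3 × 100.0/25.0 = 7.14 × 10^-3 mol
mass of NaOH = 7.14 × 10^-3 × 40.00 = 0.286 g
% NaOH = 0.286 / 0.314 × 100 = 91.0 %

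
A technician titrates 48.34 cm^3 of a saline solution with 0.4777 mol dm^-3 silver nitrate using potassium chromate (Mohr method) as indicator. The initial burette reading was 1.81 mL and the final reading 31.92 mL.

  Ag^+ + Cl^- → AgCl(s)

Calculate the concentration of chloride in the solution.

n(AgNO3) = 0.03011 L × 0.4777 mol/L = 0.01438 mol
n(Cl-) = 0.01438 mol (1:1 mole ratio)
[Cl-] = 0.01438 mol / 0.04834 L = 0.2975 mol/L

0.2975 mol/L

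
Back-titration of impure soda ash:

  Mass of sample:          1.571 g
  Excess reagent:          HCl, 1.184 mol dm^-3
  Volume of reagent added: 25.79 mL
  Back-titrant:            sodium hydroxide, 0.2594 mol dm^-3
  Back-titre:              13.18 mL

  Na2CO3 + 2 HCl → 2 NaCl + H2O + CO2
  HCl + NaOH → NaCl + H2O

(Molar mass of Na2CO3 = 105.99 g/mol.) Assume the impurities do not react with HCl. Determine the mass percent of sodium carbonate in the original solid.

n(HCl) added = 0.02579 × 1.184 = 0.03054 mol
n(NaOH) used in back-titration = 0.01318 × 0.2594 = 3.419 × 10^-3 mol
n(HCl) left over = 3.419 × 10^-3 mol (1:1 ratio)
n(HCl) consumed by analyte = 0.03054 − 3.419 × 10^-3 = 0.02712 mol
From the 1:2 ratio, n(Na2CO3) = 1/2 × 0.02712 = 0.01356 mol
mass of Na2CO3 = 0.01356 × 105.99 = 1.437 g
% Na2CO3 = 1.437 / 1.571 × 100 = 91.47 %

91.47 %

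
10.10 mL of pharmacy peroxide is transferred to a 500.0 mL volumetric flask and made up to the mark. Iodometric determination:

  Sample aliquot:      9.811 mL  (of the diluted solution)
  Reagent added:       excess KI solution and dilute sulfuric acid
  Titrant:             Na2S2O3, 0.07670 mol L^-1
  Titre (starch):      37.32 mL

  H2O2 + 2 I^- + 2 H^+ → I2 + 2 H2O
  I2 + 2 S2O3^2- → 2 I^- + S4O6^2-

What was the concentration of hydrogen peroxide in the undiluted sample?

7.222 mol/L

n(S2O3^2-) = 0.03732 × 0.07670 = 2.862 × 10^-3 mol
n(I2) = n(S2O3^2-)/2 = 1.431 × 10^-3 mol
n(H2O2) in the aliquot = 1.431 × 10^-3 mol (1:1 ratio)
[H2O2]_dilute = 1.431 × 10^-3 / 0.009811 = 0.1459 mol/L
[H2O2]_original = 0.1459 × 500.0/10.10 = 7.222 mol/L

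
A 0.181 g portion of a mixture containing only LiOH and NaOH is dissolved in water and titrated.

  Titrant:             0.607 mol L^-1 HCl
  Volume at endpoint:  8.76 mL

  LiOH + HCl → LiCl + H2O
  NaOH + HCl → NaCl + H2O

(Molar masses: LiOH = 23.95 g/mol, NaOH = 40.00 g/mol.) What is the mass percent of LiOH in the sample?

n(HCl) = 0.00876 × 0.607 = 5.32 × 10^-3 mol
Let x = n(LiOH), y = n(NaOH).
Titrant: 1x + 1y = 5.32 × 10^-3;  mass: 23.95x + 40.00y = 0.181
Solving, x = 1.97 × 10^-3 mol, y = 3.34 × 10^-3 mol
mass of LiOH = 1.97 × 10^-3 × 23.95 = 0.0473 g
% LiOH = 0.0473 / 0.181 × 100 = 26.1 %

26.1 %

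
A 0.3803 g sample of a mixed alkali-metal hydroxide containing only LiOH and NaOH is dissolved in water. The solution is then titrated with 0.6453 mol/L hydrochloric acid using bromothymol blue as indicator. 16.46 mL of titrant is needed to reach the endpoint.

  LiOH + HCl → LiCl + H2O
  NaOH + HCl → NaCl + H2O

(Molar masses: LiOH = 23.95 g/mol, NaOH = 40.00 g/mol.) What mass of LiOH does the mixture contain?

n(HCl) = 0.01646 × 0.6453 = 0.01062 mol
Let x = n(LiOH), y = n(NaOH).
Titrant: 1x + 1y = 0.01062;  mass: 23.95x + 40.00y = 0.3803
Solving, x = 2.777 × 10^-3 mol, y = 7.845 × 10^-3 mol
mass of LiOH = 2.777 × 10^-3 × 23.95 = 0.06650 g

0.06650 g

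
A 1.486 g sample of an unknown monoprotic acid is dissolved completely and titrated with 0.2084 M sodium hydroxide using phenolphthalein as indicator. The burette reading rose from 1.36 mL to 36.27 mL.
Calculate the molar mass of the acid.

204.3 g/mol

n(NaOH) = 0.03491 L × 0.2084 mol/L = 7.275 × 10^-3 mol
n(HA) = 7.275 × 10^-3 mol (1:1 ratio)
M = m / n = 1.486 g / 7.275 × 10^-3 mol = 204.3 g/mol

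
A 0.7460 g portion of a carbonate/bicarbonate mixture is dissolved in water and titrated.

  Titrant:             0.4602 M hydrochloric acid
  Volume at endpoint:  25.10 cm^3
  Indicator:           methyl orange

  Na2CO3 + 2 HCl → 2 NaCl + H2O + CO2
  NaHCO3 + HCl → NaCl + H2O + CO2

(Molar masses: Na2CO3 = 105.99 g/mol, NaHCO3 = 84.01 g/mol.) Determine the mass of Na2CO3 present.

n(HCl) = 0.02510 × 0.4602 = 0.01155 mol
Let x = n(Na2CO3), y = n(NaHCO3).
Titrant: 2x + 1y = 0.01155;  mass: 105.99x + 84.01y = 0.7460
Solving, x = 3.618 × 10^-3 mol, y = 4.316 × 10^-3 mol
mass of Na2CO3 = 3.618 × 10^-3 × 105.99 = 0.3834 g

0.3834 g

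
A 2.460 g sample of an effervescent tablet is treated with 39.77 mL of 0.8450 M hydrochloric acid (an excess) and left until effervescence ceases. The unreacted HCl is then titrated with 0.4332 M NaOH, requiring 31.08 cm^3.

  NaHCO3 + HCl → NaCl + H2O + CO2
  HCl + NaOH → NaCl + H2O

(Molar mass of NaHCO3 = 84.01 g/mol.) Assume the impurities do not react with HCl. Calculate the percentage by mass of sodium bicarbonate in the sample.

68.79 %

n(HCl) added = 0.03977 × 0.8450 = 0.03361 mol
n(NaOH) used in back-titration = 0.03108 × 0.4332 = 0.01346 mol
n(HCl) left over = 0.01346 mol (1:1 ratio)
n(HCl) consumed by analyte = 0.03361 − 0.01346 = 0.02014 mol
n(NaHCO3) = 0.02014 mol (1:1 ratio)
mass of NaHCO3 = 0.02014 × 84.01 = 1.692 g
% NaHCO3 = 1.692 / 2.460 × 100 = 68.79 %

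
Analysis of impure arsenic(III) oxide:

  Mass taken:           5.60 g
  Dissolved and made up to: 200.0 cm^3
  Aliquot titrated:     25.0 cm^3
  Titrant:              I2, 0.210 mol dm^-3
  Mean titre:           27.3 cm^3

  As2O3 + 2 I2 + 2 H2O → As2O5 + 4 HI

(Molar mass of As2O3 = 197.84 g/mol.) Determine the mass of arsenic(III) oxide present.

4.54 g

n(I2) per titration = 0.0273 × 0.210 = 5.73 × 10^-3 mol
From the 1:2 ratio, n(As2O3) in each aliquot = 1/2 × 5.73 × 10^-3 = 2.87 × 10^-3 mol
n(As2O3) in the whole flask = 2.87 × 10^-3 × 200.0/25.0 = 0.0229 mol
mass of As2O3 = 0.0229 × 197.84 = 4.54 g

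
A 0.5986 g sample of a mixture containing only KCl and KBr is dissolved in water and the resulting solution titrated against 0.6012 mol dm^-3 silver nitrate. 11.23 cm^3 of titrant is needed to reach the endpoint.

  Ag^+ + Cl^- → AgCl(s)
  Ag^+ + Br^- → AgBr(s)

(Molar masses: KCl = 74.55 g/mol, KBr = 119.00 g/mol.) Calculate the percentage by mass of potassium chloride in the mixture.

n(AgNO3) = 0.01123 × 0.6012 = 6.751 × 10^-3 mol
Let x = n(KCl), y = n(KBr).
Titrant: 1x + 1y = 6.751 × 10^-3;  mass: 74.55x + 119.00y = 0.5986
Solving, x = 4.608 × 10^-3 mol, y = 2.143 × 10^-3 mol
mass of KCl = 4.608 × 10^-3 × 74.55 = 0.3435 g
% KCl = 0.3435 / 0.5986 × 100 = 57.39 %

57.39 %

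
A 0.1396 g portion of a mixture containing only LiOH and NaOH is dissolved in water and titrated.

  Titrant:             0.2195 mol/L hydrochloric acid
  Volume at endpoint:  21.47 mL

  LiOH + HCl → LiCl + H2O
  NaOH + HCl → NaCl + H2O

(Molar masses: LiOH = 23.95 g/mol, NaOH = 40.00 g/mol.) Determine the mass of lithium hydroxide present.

n(HCl) = 0.02147 × 0.2195 = 4.713 × 10^-3 mol
Let x = n(LiOH), y = n(NaOH).
Titrant: 1x + 1y = 4.713 × 10^-3;  mass: 23.95x + 40.00y = 0.1396
Solving, x = 3.047 × 10^-3 mol, y = 1.666 × 10^-3 mol
mass of LiOH = 3.047 × 10^-3 × 23.95 = 0.07298 g

0.07298 g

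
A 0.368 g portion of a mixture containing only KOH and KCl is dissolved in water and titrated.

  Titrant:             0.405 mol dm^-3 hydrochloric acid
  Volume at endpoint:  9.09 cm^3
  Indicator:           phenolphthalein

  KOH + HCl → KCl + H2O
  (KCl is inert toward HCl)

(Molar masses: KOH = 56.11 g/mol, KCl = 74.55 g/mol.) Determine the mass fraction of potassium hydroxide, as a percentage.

n(HCl) = 0.00909 × 0.405 = 3.68 × 10^-3 mol
Let x = n(KOH), y = n(KCl).
Titrant: 1x = 3.68 × 10^-3;  mass: 56.11x + 74.55y = 0.368
Solving, x = 3.68 × 10^-3 mol, y = 2.17 × 10^-3 mol
mass of KOH = 3.68 × 10^-3 × 56.11 = 0.207 g
% KOH = 0.207 / 0.368 × 100 = 56.1 %

56.1 %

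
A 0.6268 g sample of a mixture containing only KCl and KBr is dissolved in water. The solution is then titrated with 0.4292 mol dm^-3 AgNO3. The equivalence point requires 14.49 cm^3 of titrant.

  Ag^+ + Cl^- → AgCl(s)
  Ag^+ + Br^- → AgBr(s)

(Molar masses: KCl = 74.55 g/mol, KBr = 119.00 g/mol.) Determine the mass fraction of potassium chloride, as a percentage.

30.31 %

n(AgNO3) = 0.01449 × 0.4292 = 6.219 × 10^-3 mol
Let x = n(KCl), y = n(KBr).
Titrant: 1x + 1y = 6.219 × 10^-3;  mass: 74.55x + 119.00y = 0.6268
Solving, x = 2.548 × 10^-3 mol, y = 3.671 × 10^-3 mol
mass of KCl = 2.548 × 10^-3 × 74.55 = 0.1900 g
% KCl = 0.1900 / 0.6268 × 100 = 30.31 %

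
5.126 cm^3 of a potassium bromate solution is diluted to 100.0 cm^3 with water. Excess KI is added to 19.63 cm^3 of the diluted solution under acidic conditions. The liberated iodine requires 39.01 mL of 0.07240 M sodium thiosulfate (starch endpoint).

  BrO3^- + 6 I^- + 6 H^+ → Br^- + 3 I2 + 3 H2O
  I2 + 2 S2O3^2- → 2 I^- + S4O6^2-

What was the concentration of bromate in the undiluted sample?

n(S2O3^2-) = 0.03901 × 0.07240 = 2.824 × 10^-3 mol
n(I2) = n(S2O3^2-)/2 = 1.412 × 10^-3 mol
From the 1:3 ratio, n(BrO3^-) in the aliquot = 1/3 × 1.412 × 10^-3 = 4.707 × 10^-4 mol
[BrO3^-]_dilute = 4.707 × 10^-4 / 0.01963 = 0.02398 mol/L
[BrO3^-]_original = 0.02398 × 100.0/5.126 = 0.4678 mol/L

0.4678 M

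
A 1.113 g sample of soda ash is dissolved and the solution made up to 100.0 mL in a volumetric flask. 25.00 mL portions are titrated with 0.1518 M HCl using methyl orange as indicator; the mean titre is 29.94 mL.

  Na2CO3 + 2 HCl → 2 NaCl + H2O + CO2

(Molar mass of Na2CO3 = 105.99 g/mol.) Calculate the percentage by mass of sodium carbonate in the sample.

86.56 %

n(HCl) per titration = 0.02994 × 0.1518 = 4.545 × 10^-3 mol
From the 1:2 ratio, n(Na2CO3) in each aliquot = 1/2 × 4.545 × 10^-3 = 2.272 × 10^-3 mol
n(Na2CO3) in the whole flask = 2.272 × 10^-3 × 100.0/25.00 = 9.090 × 10^-3 mol
mass of Na2CO3 = 9.090 × 10^-3 × 105.99 = 0.9634 g
% Na2CO3 = 0.9634 / 1.113 × 100 = 86.56 %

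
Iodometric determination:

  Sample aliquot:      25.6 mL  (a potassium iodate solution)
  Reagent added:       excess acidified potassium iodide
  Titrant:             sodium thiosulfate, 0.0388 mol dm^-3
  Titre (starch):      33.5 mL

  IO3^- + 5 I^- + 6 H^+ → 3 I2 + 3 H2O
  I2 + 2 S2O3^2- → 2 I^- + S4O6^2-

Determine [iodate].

0.00846 mol/L

n(S2O3^2-) = 0.0335 × 0.0388 = 1.30 × 10^-3 mol
n(I2) = n(S2O3^2-)/2 = 6.50 × 10^-4 mol
From the 1:3 ratio, n(IO3^-) in the aliquot = 1/3 × 6.50 × 10^-4 = 2.17 × 10^-4 mol
[IO3^-] = 2.17 × 10^-4 / 0.0256 = 0.00846 mol/L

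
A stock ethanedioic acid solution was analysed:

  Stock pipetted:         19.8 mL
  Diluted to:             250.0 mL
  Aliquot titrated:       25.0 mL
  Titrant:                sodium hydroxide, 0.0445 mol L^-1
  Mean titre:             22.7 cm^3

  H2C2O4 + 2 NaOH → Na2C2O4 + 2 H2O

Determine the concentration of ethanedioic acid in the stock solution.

0.255 mol/L

n(NaOH) = 0.0227 × 0.0445 = 1.01 × 10^-3 mol
From the 1:2 ratio, n(H2C2O4) in the aliquot = 1/2 × 1.01 × 10^-3 = 5.05 × 10^-4 mol
[H2C2O4]_dilute = 5.05 × 10^-4 / 0.0250 = 0.0202 mol/L
Dilution factor = 250.0 / 19.8 = 12.63
[H2C2O4]_stock = 0.0202 × 12.63 = 0.255 mol/L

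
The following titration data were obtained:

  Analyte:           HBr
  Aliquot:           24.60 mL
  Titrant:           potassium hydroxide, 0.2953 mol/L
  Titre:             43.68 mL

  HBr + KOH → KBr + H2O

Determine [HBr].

0.5243 mol/L

n(KOH) = 0.04368 L × 0.2953 mol/L = 0.01290 mol
n(HBr) = 0.01290 mol (1:1 mole ratio)
[HBr] = 0.01290 mol / 0.02460 L = 0.5243 mol/L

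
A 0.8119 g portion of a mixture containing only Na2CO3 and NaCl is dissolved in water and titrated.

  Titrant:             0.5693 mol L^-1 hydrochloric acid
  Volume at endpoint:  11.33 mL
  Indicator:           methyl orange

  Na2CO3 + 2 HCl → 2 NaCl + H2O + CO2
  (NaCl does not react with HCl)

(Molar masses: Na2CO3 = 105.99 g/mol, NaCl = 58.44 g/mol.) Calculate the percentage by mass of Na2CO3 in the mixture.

n(HCl) = 0.01133 × 0.5693 = 6.450 × 10^-3 mol
Let x = n(Na2CO3), y = n(NaCl).
Titrant: 2x = 6.450 × 10^-3;  mass: 105.99x + 58.44y = 0.8119
Solving, x = 3.225 × 10^-3 mol, y = 8.044 × 10^-3 mol
mass of Na2CO3 = 3.225 × 10^-3 × 105.99 = 0.3418 g
% Na2CO3 = 0.3418 / 0.8119 × 100 = 42.10 %

42.10 %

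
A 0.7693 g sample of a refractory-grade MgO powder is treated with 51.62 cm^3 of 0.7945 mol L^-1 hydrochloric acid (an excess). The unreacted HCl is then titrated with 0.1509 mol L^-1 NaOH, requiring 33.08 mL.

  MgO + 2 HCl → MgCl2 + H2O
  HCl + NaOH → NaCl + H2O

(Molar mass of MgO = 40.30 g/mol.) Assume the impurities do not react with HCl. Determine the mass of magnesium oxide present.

0.7258 g

n(HCl) added = 0.05162 × 0.7945 = 0.04101 mol
n(NaOH) used in back-titration = 0.03308 × 0.1509 = 4.992 × 10^-3 mol
n(HCl) left over = 4.992 × 10^-3 mol (1:1 ratio)
n(HCl) consumed by analyte = 0.04101 − 4.992 × 10^-3 = 0.03602 mol
From the 1:2 ratio, n(MgO) = 1/2 × 0.03602 = 0.01801 mol
mass of MgO = 0.01801 × 40.30 = 0.7258 g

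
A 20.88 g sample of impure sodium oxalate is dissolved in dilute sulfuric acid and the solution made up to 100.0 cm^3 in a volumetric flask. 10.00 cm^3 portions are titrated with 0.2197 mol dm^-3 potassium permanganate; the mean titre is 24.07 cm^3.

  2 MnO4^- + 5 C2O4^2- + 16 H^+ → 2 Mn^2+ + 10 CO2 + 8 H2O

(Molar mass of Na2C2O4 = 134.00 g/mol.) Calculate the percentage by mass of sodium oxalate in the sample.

84.84 %

n(KMnO4) per titration = 0.02407 × 0.2197 = 5.288 × 10^-3 mol
From the 5:2 ratio, n(Na2C2O4) in each aliquot = 5/2 × 5.288 × 10^-3 = 0.01322 mol
n(Na2C2O4) in the whole flask = 0.01322 × 100.0/10.00 = 0.1322 mol
mass of Na2C2O4 = 0.1322 × 134.00 = 17.72 g
% Na2C2O4 = 17.72 / 20.88 × 100 = 84.84 %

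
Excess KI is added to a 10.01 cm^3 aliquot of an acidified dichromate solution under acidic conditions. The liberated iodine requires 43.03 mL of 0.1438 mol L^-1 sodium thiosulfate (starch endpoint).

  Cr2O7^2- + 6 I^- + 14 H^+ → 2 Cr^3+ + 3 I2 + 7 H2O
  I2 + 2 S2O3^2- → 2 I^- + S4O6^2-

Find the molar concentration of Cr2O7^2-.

n(S2O3^2-) = 0.04303 × 0.1438 = 6.188 × 10^-3 mol
n(I2) = n(S2O3^2-)/2 = 3.094 × 10^-3 mol
From the 1:3 ratio, n(Cr2O7^2-) in the aliquot = 1/3 × 3.094 × 10^-3 = 1.031 × 10^-3 mol
[Cr2O7^2-] = 1.031 × 10^-3 / 0.01001 = 0.1030 mol/L

0.1030 mol/L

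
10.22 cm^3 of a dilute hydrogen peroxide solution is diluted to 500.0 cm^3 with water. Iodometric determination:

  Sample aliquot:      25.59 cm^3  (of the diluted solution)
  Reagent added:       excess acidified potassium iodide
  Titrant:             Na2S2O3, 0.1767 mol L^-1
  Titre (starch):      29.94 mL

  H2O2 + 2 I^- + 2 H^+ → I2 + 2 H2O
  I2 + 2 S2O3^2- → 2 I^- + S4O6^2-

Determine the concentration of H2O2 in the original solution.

n(S2O3^2-) = 0.02994 × 0.1767 = 5.290 × 10^-3 mol
n(I2) = n(S2O3^2-)/2 = 2.645 × 10^-3 mol
n(H2O2) in the aliquot = 2.645 × 10^-3 mol (1:1 ratio)
[H2O2]_dilute = 2.645 × 10^-3 / 0.02559 = 0.1034 mol/L
[H2O2]_original = 0.1034 × 500.0/10.22 = 5.057 mol/L

5.057 mol/L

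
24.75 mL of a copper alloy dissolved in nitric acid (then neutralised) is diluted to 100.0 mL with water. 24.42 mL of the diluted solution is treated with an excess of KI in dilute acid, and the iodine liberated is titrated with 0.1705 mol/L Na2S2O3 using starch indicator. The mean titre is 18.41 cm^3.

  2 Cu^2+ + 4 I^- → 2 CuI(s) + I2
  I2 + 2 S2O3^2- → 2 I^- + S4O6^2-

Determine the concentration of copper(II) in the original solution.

n(S2O3^2-) = 0.01841 × 0.1705 = 3.139 × 10^-3 mol
n(I2) = n(S2O3^2-)/2 = 1.569 × 10^-3 mol
From the 2:1 ratio, n(Cu2+) in the aliquot = 2/1 × 1.569 × 10^-3 = 3.139 × 10^-3 mol
[Cu2+]_dilute = 3.139 × 10^-3 / 0.02442 = 0.1285 mol/L
[Cu2+]_original = 0.1285 × 100.0/24.75 = 0.5193 mol/L

0.5193 mol/L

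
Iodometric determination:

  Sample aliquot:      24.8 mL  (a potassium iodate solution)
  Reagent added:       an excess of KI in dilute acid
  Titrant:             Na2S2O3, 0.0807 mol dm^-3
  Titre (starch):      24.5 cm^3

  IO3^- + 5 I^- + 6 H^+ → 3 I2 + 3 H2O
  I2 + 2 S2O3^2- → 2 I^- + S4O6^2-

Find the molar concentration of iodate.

0.0133 mol/L

n(S2O3^2-) = 0.0245 × 0.0807 = 1.98 × 10^-3 mol
n(I2) = n(S2O3^2-)/2 = 9.89 × 10^-4 mol
From the 1:3 ratio, n(IO3^-) in the aliquot = 1/3 × 9.89 × 10^-4 = 3.30 × 10^-4 mol
[IO3^-] = 3.30 × 10^-4 / 0.0248 = 0.0133 mol/L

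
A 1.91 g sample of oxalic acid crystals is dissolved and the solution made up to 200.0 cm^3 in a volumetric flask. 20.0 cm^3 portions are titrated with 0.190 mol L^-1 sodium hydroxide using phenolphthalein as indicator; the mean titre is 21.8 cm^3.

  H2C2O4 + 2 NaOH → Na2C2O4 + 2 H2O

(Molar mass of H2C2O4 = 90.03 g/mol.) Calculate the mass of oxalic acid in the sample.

1.86 g

n(NaOH) per titration = 0.0218 × 0.190 = 4.14 × 10^-3 mol
From the 1:2 ratio, n(H2C2O4) in each aliquot = 1/2 × 4.14 × 10^-3 = 2.07 × 10^-3 mol
n(H2C2O4) in the whole flask = 2.07 × 10^-3 × 200.0/20.0 = 0.0207 mol
mass of H2C2O4 = 0.0207 × 90.03 = 1.86 g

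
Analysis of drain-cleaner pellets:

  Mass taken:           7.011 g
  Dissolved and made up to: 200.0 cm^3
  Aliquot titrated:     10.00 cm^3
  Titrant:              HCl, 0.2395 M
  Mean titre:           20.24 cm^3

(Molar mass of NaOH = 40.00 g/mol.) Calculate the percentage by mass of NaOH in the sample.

55.31 %

NaOH + HCl → NaCl + H2O
n(HCl) per titration = 0.02024 × 0.2395 = 4.847 × 10^-3 mol
n(NaOH) in each aliquot = 4.847 × 10^-3 mol (1:1 ratio)
n(NaOH) in the whole flask = 4.847 × 10^-3 × 200.0/10.00 = 0.09695 mol
mass of NaOH = 0.09695 × 40.00 = 3.878 g
% NaOH = 3.878 / 7.011 × 100 = 55.31 %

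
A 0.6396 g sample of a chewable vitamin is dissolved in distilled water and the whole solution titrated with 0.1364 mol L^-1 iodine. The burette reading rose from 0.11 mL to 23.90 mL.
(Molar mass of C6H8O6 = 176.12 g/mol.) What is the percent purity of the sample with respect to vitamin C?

C6H8O6 + I2 → C6H6O6 + 2 HI
n(I2) = 0.02379 L × 0.1364 mol/L = 3.245 × 10^-3 mol
n(C6H8O6) = 3.245 × 10^-3 mol (1:1 ratio)
mass of C6H8O6 = 3.245 × 10^-3 × 176.12 g/mol = 0.5715 g
% C6H8O6 = 0.5715 / 0.6396 × 100 = 89.35 %

89.35 %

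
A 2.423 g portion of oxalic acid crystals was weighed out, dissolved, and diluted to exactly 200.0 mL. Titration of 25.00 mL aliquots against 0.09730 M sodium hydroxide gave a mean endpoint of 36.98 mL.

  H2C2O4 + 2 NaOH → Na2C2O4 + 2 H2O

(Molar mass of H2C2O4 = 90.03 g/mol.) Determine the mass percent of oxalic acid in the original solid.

n(NaOH) per titration = 0.03698 × 0.09730 = 3.598 × 10^-3 mol
From the 1:2 ratio, n(H2C2O4) in each aliquot = 1/2 × 3.598 × 10^-3 = 1.799 × 10^-3 mol
n(H2C2O4) in the whole flask = 1.799 × 10^-3 × 200.0/25.00 = 0.01439 mol
mass of H2C2O4 = 0.01439 × 90.03 = 1.296 g
% H2C2O4 = 1.296 / 2.423 × 100 = 53.48 %

53.48 %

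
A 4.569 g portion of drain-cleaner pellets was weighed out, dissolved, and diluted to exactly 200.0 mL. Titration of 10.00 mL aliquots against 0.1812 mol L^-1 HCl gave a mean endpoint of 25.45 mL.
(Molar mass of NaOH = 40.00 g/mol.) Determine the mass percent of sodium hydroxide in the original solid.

NaOH + HCl → NaCl + H2O
n(HCl) per titration = 0.02545 × 0.1812 = 4.612 × 10^-3 mol
n(NaOH) in each aliquot = 4.612 × 10^-3 mol (1:1 ratio)
n(NaOH) in the whole flask = 4.612 × 10^-3 × 200.0/10.00 = 0.09223 mol
mass of NaOH = 0.09223 × 40.00 = 3.689 g
% NaOH = 3.689 / 4.569 × 100 = 80.74 %

80.74 %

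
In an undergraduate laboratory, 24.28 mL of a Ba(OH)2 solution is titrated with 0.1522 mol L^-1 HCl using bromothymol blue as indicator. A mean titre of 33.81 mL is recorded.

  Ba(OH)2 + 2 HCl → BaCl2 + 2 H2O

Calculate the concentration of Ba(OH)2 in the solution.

0.1060 mol/L

n(HCl) = 0.03381 L × 0.1522 mol/L = 5.146 × 10^-3 mol
From the 1:2 mole ratio, n(Ba(OH)2) = 1/2 × 5.146 × 10^-3 = 2.573 × 10^-3 mol
[Ba(OH)2] = 2.573 × 10^-3 mol / 0.02428 L = 0.1060 mol/L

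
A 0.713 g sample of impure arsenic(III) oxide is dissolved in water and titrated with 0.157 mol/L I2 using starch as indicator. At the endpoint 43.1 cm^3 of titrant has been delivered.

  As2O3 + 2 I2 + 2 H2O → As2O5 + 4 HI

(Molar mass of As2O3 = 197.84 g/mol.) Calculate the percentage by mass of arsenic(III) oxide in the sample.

93.9 %

n(I2) = 0.0431 L × 0.157 mol/L = 6.77 × 10^-3 mol
From the 1:2 ratio, n(As2O3) = 1/2 × 6.77 × 10^-3 = 3.38 × 10^-3 mol
mass of As2O3 = 3.38 × 10^-3 × 197.84 g/mol = 0.669 g
% As2O3 = 0.669 / 0.713 × 100 = 93.9 %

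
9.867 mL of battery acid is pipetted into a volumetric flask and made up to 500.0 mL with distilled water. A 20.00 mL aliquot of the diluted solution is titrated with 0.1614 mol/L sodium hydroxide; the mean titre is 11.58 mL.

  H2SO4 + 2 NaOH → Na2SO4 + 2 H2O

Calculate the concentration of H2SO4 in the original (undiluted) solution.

n(NaOH) = 0.01158 × 0.1614 = 1.869 × 10^-3 mol
From the 1:2 ratio, n(H2SO4) in the aliquot = 1/2 × 1.869 × 10^-3 = 9.345 × 10^-4 mol
[H2SO4]_dilute = 9.345 × 10^-4 / 0.02000 = 0.04673 mol/L
Dilution factor = 500.0 / 9.867 = 50.67
[H2SO4]_stock = 0.04673 × 50.67 = 2.368 mol/L

2.368 mol/L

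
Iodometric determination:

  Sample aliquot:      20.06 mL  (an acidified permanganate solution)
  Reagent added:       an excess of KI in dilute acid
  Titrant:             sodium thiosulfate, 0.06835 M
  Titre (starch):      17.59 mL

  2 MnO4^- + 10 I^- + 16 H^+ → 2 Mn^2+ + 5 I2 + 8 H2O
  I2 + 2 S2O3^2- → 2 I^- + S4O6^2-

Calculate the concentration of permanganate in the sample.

0.01199 M

n(S2O3^2-) = 0.01759 × 0.06835 = 1.202 × 10^-3 mol
n(I2) = n(S2O3^2-)/2 = 6.011 × 10^-4 mol
From the 2:5 ratio, n(MnO4^-) in the aliquot = 2/5 × 6.011 × 10^-4 = 2.405 × 10^-4 mol
[MnO4^-] = 2.405 × 10^-4 / 0.02006 = 0.01199 mol/L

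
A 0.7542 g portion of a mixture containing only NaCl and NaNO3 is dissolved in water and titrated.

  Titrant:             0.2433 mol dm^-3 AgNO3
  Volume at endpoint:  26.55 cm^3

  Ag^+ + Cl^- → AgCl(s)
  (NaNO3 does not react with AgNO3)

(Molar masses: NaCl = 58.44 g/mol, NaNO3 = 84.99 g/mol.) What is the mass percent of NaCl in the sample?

50.05 %

n(AgNO3) = 0.02655 × 0.2433 = 6.460 × 10^-3 mol
Let x = n(NaCl), y = n(NaNO3).
Titrant: 1x = 6.460 × 10^-3;  mass: 58.44x + 84.99y = 0.7542
Solving, x = 6.460 × 10^-3 mol, y = 4.432 × 10^-3 mol
mass of NaCl = 6.460 × 10^-3 × 58.44 = 0.3775 g
% NaCl = 0.3775 / 0.7542 × 100 = 50.05 %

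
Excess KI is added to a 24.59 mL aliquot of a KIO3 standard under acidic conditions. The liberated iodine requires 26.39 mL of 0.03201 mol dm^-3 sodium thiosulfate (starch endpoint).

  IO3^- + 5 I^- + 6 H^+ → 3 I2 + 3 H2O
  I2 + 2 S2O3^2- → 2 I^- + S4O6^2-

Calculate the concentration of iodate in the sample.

n(S2O3^2-) = 0.02639 × 0.03201 = 8.447 × 10^-4 mol
n(I2) = n(S2O3^2-)/2 = 4.224 × 10^-4 mol
From the 1:3 ratio, n(IO3^-) in the aliquot = 1/3 × 4.224 × 10^-4 = 1.408 × 10^-4 mol
[IO3^-] = 1.408 × 10^-4 / 0.02459 = 0.005726 mol/L

0.005726 mol/L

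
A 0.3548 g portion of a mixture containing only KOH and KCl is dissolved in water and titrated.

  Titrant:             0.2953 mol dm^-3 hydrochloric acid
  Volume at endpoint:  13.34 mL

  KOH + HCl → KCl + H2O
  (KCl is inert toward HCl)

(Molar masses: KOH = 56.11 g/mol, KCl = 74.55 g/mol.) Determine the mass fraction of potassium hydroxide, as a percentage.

n(HCl) = 0.01334 × 0.2953 = 3.939 × 10^-3 mol
Let x = n(KOH), y = n(KCl).
Titrant: 1x = 3.939 × 10^-3;  mass: 56.11x + 74.55y = 0.3548
Solving, x = 3.939 × 10^-3 mol, y = 1.794 × 10^-3 mol
mass of KOH = 3.939 × 10^-3 × 56.11 = 0.2210 g
% KOH = 0.2210 / 0.3548 × 100 = 62.30 %

62.30 %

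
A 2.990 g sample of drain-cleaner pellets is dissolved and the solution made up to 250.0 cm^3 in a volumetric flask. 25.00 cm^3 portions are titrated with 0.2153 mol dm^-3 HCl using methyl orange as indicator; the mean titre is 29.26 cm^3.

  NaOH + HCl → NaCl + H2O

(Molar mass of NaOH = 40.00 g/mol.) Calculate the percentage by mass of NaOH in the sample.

84.28 %

n(HCl) per titration = 0.02926 × 0.2153 = 6.300 × 10^-3 mol
n(NaOH) in each aliquot = 6.300 × 10^-3 mol (1:1 ratio)
n(NaOH) in the whole flask = 6.300 × 10^-3 × 250.0/25.00 = 0.06300 mol
mass of NaOH = 0.06300 × 40.00 = 2.520 g
% NaOH = 2.520 / 2.990 × 100 = 84.28 %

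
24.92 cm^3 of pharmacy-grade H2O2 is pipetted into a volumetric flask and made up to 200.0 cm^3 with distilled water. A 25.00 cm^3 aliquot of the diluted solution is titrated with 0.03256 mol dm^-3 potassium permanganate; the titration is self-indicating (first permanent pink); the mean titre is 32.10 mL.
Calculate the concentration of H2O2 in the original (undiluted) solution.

0.8388 mol/L

2 MnO4^- + 5 H2O2 + 6 H^+ → 2 Mn^2+ + 5 O2 + 8 H2O
n(KMnO4) = 0.03210 × 0.03256 = 1.045 × 10^-3 mol
From the 5:2 ratio, n(H2O2) in the aliquot = 5/2 × 1.045 × 10^-3 = 2.613 × 10^-3 mol
[H2O2]_dilute = 2.613 × 10^-3 / 0.02500 = 0.1045 mol/L
Dilution factor = 200.0 / 24.92 = 8.026
[H2O2]_stock = 0.1045 × 8.026 = 0.8388 mol/L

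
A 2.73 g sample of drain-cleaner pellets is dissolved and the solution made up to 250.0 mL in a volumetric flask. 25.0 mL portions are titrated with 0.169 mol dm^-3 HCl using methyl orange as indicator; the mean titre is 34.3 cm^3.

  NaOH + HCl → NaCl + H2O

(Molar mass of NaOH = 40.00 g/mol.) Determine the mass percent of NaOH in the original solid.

n(HCl) per titration = 0.0343 × 0.169 = 5.80 × 10^-3 mol
n(NaOH) in each aliquot = 5.80 × 10^-3 mol (1:1 ratio)
n(NaOH) in the whole flask = 5.80 × 10^-3 × 250.0/25.0 = 0.0580 mol
mass of NaOH = 0.0580 × 40.00 = 2.32 g
% NaOH = 2.32 / 2.73 × 100 = 84.9 %

84.9 %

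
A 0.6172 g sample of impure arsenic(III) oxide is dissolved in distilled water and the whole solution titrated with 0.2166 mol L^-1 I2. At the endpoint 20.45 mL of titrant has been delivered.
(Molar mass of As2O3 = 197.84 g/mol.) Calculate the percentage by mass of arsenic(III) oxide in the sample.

As2O3 + 2 I2 + 2 H2O → As2O5 + 4 HI
n(I2) = 0.02045 L × 0.2166 mol/L = 4.429 × 10^-3 mol
From the 1:2 ratio, n(As2O3) = 1/2 × 4.429 × 10^-3 = 2.215 × 10^-3 mol
mass of As2O3 = 2.215 × 10^-3 × 197.84 g/mol = 0.4382 g
% As2O3 = 0.4382 / 0.6172 × 100 = 70.99 %

70.99 %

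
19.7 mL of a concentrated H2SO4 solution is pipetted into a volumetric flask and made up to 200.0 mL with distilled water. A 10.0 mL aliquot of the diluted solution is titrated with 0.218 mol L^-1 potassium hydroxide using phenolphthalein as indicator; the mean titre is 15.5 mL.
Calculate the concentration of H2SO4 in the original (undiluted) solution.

1.72 mol/L

H2SO4 + 2 KOH → K2SO4 + 2 H2O
n(KOH) = 0.0155 × 0.218 = 3.38 × 10^-3 mol
From the 1:2 ratio, n(H2SO4) in the aliquot = 1/2 × 3.38 × 10^-3 = 1.69 × 10^-3 mol
[H2SO4]_dilute = 1.69 × 10^-3 / 0.0100 = 0.169 mol/L
Dilution factor = 200.0 / 19.7 = 10.15
[H2SO4]_stock = 0.169 × 10.15 = 1.72 mol/L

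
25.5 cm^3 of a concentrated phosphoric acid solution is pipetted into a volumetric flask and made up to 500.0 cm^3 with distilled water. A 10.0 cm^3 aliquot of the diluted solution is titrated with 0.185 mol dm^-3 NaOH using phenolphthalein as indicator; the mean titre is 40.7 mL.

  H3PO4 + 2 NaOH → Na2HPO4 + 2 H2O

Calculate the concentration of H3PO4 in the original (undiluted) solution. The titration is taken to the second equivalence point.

n(NaOH) = 0.0407 × 0.185 = 7.53 × 10^-3 mol
From the 1:2 ratio, n(H3PO4) in the aliquot = 1/2 × 7.53 × 10^-3 = 3.76 × 10^-3 mol
[H3PO4]_dilute = 3.76 × 10^-3 / 0.0100 = 0.376 mol/L
Dilution factor = 500.0 / 25.5 = 19.61
[H3PO4]_stock = 0.376 × 19.61 = 7.38 mol/L

7.38 mol/L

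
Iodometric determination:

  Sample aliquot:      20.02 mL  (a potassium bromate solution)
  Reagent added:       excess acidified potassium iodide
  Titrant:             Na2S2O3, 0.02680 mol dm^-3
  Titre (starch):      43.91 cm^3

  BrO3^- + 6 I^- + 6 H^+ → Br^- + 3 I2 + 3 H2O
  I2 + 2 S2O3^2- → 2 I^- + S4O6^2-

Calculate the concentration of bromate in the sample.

n(S2O3^2-) = 0.04391 × 0.02680 = 1.177 × 10^-3 mol
n(I2) = n(S2O3^2-)/2 = 5.884 × 10^-4 mol
From the 1:3 ratio, n(BrO3^-) in the aliquot = 1/3 × 5.884 × 10^-4 = 1.961 × 10^-4 mol
[BrO3^-] = 1.961 × 10^-4 / 0.02002 = 0.009797 mol/L

0.009797 mol/L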